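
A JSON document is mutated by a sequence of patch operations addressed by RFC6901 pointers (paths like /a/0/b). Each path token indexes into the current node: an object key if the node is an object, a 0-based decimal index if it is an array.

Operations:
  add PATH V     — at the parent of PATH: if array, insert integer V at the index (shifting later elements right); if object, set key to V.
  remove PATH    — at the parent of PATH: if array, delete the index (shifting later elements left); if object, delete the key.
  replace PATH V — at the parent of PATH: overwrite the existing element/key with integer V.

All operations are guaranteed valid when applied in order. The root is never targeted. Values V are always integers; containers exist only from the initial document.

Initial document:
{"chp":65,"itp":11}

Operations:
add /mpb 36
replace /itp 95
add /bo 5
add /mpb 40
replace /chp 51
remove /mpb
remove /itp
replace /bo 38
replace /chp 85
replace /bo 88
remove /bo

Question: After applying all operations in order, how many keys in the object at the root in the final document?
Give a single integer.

Answer: 1

Derivation:
After op 1 (add /mpb 36): {"chp":65,"itp":11,"mpb":36}
After op 2 (replace /itp 95): {"chp":65,"itp":95,"mpb":36}
After op 3 (add /bo 5): {"bo":5,"chp":65,"itp":95,"mpb":36}
After op 4 (add /mpb 40): {"bo":5,"chp":65,"itp":95,"mpb":40}
After op 5 (replace /chp 51): {"bo":5,"chp":51,"itp":95,"mpb":40}
After op 6 (remove /mpb): {"bo":5,"chp":51,"itp":95}
After op 7 (remove /itp): {"bo":5,"chp":51}
After op 8 (replace /bo 38): {"bo":38,"chp":51}
After op 9 (replace /chp 85): {"bo":38,"chp":85}
After op 10 (replace /bo 88): {"bo":88,"chp":85}
After op 11 (remove /bo): {"chp":85}
Size at the root: 1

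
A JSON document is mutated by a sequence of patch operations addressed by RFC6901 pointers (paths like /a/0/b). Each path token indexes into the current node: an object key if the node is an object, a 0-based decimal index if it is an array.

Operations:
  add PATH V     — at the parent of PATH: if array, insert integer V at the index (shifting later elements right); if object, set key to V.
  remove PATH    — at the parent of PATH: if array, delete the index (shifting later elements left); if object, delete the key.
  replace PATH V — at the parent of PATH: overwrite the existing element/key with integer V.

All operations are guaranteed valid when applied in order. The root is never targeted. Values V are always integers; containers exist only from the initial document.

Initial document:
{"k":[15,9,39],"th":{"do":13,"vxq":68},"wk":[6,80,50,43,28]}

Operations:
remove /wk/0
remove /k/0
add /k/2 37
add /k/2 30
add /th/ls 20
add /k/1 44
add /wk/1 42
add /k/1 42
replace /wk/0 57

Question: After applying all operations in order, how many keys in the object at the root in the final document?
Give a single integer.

Answer: 3

Derivation:
After op 1 (remove /wk/0): {"k":[15,9,39],"th":{"do":13,"vxq":68},"wk":[80,50,43,28]}
After op 2 (remove /k/0): {"k":[9,39],"th":{"do":13,"vxq":68},"wk":[80,50,43,28]}
After op 3 (add /k/2 37): {"k":[9,39,37],"th":{"do":13,"vxq":68},"wk":[80,50,43,28]}
After op 4 (add /k/2 30): {"k":[9,39,30,37],"th":{"do":13,"vxq":68},"wk":[80,50,43,28]}
After op 5 (add /th/ls 20): {"k":[9,39,30,37],"th":{"do":13,"ls":20,"vxq":68},"wk":[80,50,43,28]}
After op 6 (add /k/1 44): {"k":[9,44,39,30,37],"th":{"do":13,"ls":20,"vxq":68},"wk":[80,50,43,28]}
After op 7 (add /wk/1 42): {"k":[9,44,39,30,37],"th":{"do":13,"ls":20,"vxq":68},"wk":[80,42,50,43,28]}
After op 8 (add /k/1 42): {"k":[9,42,44,39,30,37],"th":{"do":13,"ls":20,"vxq":68},"wk":[80,42,50,43,28]}
After op 9 (replace /wk/0 57): {"k":[9,42,44,39,30,37],"th":{"do":13,"ls":20,"vxq":68},"wk":[57,42,50,43,28]}
Size at the root: 3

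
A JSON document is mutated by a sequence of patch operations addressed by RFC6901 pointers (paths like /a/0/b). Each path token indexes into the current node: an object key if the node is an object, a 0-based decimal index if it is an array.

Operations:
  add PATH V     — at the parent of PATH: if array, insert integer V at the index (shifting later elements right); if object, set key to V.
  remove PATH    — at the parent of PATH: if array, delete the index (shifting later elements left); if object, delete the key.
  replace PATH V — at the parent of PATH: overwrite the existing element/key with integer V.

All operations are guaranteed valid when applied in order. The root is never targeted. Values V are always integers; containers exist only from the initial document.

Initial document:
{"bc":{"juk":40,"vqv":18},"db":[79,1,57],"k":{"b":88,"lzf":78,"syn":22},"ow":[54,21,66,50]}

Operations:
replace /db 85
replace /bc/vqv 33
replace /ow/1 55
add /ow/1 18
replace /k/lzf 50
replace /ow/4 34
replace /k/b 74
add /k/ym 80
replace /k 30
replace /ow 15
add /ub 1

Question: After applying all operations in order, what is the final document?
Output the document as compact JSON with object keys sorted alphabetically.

After op 1 (replace /db 85): {"bc":{"juk":40,"vqv":18},"db":85,"k":{"b":88,"lzf":78,"syn":22},"ow":[54,21,66,50]}
After op 2 (replace /bc/vqv 33): {"bc":{"juk":40,"vqv":33},"db":85,"k":{"b":88,"lzf":78,"syn":22},"ow":[54,21,66,50]}
After op 3 (replace /ow/1 55): {"bc":{"juk":40,"vqv":33},"db":85,"k":{"b":88,"lzf":78,"syn":22},"ow":[54,55,66,50]}
After op 4 (add /ow/1 18): {"bc":{"juk":40,"vqv":33},"db":85,"k":{"b":88,"lzf":78,"syn":22},"ow":[54,18,55,66,50]}
After op 5 (replace /k/lzf 50): {"bc":{"juk":40,"vqv":33},"db":85,"k":{"b":88,"lzf":50,"syn":22},"ow":[54,18,55,66,50]}
After op 6 (replace /ow/4 34): {"bc":{"juk":40,"vqv":33},"db":85,"k":{"b":88,"lzf":50,"syn":22},"ow":[54,18,55,66,34]}
After op 7 (replace /k/b 74): {"bc":{"juk":40,"vqv":33},"db":85,"k":{"b":74,"lzf":50,"syn":22},"ow":[54,18,55,66,34]}
After op 8 (add /k/ym 80): {"bc":{"juk":40,"vqv":33},"db":85,"k":{"b":74,"lzf":50,"syn":22,"ym":80},"ow":[54,18,55,66,34]}
After op 9 (replace /k 30): {"bc":{"juk":40,"vqv":33},"db":85,"k":30,"ow":[54,18,55,66,34]}
After op 10 (replace /ow 15): {"bc":{"juk":40,"vqv":33},"db":85,"k":30,"ow":15}
After op 11 (add /ub 1): {"bc":{"juk":40,"vqv":33},"db":85,"k":30,"ow":15,"ub":1}

Answer: {"bc":{"juk":40,"vqv":33},"db":85,"k":30,"ow":15,"ub":1}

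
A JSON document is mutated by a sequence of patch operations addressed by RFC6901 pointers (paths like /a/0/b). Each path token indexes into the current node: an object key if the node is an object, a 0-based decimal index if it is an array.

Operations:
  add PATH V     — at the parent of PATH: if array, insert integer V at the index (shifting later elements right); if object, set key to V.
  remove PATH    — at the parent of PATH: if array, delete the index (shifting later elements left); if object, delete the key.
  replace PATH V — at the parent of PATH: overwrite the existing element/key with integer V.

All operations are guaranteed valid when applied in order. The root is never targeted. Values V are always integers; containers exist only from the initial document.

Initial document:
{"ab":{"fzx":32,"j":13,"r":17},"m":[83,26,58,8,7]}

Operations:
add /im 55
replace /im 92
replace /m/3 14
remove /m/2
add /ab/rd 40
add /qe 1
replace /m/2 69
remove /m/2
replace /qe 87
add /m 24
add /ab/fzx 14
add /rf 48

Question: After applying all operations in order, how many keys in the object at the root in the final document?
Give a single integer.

After op 1 (add /im 55): {"ab":{"fzx":32,"j":13,"r":17},"im":55,"m":[83,26,58,8,7]}
After op 2 (replace /im 92): {"ab":{"fzx":32,"j":13,"r":17},"im":92,"m":[83,26,58,8,7]}
After op 3 (replace /m/3 14): {"ab":{"fzx":32,"j":13,"r":17},"im":92,"m":[83,26,58,14,7]}
After op 4 (remove /m/2): {"ab":{"fzx":32,"j":13,"r":17},"im":92,"m":[83,26,14,7]}
After op 5 (add /ab/rd 40): {"ab":{"fzx":32,"j":13,"r":17,"rd":40},"im":92,"m":[83,26,14,7]}
After op 6 (add /qe 1): {"ab":{"fzx":32,"j":13,"r":17,"rd":40},"im":92,"m":[83,26,14,7],"qe":1}
After op 7 (replace /m/2 69): {"ab":{"fzx":32,"j":13,"r":17,"rd":40},"im":92,"m":[83,26,69,7],"qe":1}
After op 8 (remove /m/2): {"ab":{"fzx":32,"j":13,"r":17,"rd":40},"im":92,"m":[83,26,7],"qe":1}
After op 9 (replace /qe 87): {"ab":{"fzx":32,"j":13,"r":17,"rd":40},"im":92,"m":[83,26,7],"qe":87}
After op 10 (add /m 24): {"ab":{"fzx":32,"j":13,"r":17,"rd":40},"im":92,"m":24,"qe":87}
After op 11 (add /ab/fzx 14): {"ab":{"fzx":14,"j":13,"r":17,"rd":40},"im":92,"m":24,"qe":87}
After op 12 (add /rf 48): {"ab":{"fzx":14,"j":13,"r":17,"rd":40},"im":92,"m":24,"qe":87,"rf":48}
Size at the root: 5

Answer: 5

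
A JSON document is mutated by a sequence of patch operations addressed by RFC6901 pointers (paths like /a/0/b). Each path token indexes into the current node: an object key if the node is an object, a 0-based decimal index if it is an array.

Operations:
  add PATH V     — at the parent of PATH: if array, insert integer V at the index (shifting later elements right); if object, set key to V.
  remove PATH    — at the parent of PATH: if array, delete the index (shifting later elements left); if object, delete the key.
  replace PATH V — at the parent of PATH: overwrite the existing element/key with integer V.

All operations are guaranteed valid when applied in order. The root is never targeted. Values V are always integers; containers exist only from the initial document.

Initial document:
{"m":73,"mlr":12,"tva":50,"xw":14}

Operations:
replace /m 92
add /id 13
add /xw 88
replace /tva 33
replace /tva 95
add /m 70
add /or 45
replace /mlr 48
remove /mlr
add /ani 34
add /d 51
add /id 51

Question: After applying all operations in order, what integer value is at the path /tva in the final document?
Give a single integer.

After op 1 (replace /m 92): {"m":92,"mlr":12,"tva":50,"xw":14}
After op 2 (add /id 13): {"id":13,"m":92,"mlr":12,"tva":50,"xw":14}
After op 3 (add /xw 88): {"id":13,"m":92,"mlr":12,"tva":50,"xw":88}
After op 4 (replace /tva 33): {"id":13,"m":92,"mlr":12,"tva":33,"xw":88}
After op 5 (replace /tva 95): {"id":13,"m":92,"mlr":12,"tva":95,"xw":88}
After op 6 (add /m 70): {"id":13,"m":70,"mlr":12,"tva":95,"xw":88}
After op 7 (add /or 45): {"id":13,"m":70,"mlr":12,"or":45,"tva":95,"xw":88}
After op 8 (replace /mlr 48): {"id":13,"m":70,"mlr":48,"or":45,"tva":95,"xw":88}
After op 9 (remove /mlr): {"id":13,"m":70,"or":45,"tva":95,"xw":88}
After op 10 (add /ani 34): {"ani":34,"id":13,"m":70,"or":45,"tva":95,"xw":88}
After op 11 (add /d 51): {"ani":34,"d":51,"id":13,"m":70,"or":45,"tva":95,"xw":88}
After op 12 (add /id 51): {"ani":34,"d":51,"id":51,"m":70,"or":45,"tva":95,"xw":88}
Value at /tva: 95

Answer: 95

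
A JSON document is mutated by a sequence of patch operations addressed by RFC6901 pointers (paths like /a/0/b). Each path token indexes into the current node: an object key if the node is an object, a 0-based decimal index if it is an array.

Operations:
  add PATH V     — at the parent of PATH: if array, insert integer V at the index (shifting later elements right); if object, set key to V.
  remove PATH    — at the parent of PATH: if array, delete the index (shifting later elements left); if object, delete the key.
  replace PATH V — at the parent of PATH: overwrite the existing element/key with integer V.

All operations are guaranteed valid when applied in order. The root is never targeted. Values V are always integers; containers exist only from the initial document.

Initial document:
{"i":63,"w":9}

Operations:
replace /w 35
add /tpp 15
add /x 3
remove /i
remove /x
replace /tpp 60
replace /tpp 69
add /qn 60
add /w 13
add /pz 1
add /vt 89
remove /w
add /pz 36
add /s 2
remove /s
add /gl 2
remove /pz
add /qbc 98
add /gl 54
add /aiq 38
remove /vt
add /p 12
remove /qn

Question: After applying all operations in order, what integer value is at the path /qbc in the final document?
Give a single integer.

Answer: 98

Derivation:
After op 1 (replace /w 35): {"i":63,"w":35}
After op 2 (add /tpp 15): {"i":63,"tpp":15,"w":35}
After op 3 (add /x 3): {"i":63,"tpp":15,"w":35,"x":3}
After op 4 (remove /i): {"tpp":15,"w":35,"x":3}
After op 5 (remove /x): {"tpp":15,"w":35}
After op 6 (replace /tpp 60): {"tpp":60,"w":35}
After op 7 (replace /tpp 69): {"tpp":69,"w":35}
After op 8 (add /qn 60): {"qn":60,"tpp":69,"w":35}
After op 9 (add /w 13): {"qn":60,"tpp":69,"w":13}
After op 10 (add /pz 1): {"pz":1,"qn":60,"tpp":69,"w":13}
After op 11 (add /vt 89): {"pz":1,"qn":60,"tpp":69,"vt":89,"w":13}
After op 12 (remove /w): {"pz":1,"qn":60,"tpp":69,"vt":89}
After op 13 (add /pz 36): {"pz":36,"qn":60,"tpp":69,"vt":89}
After op 14 (add /s 2): {"pz":36,"qn":60,"s":2,"tpp":69,"vt":89}
After op 15 (remove /s): {"pz":36,"qn":60,"tpp":69,"vt":89}
After op 16 (add /gl 2): {"gl":2,"pz":36,"qn":60,"tpp":69,"vt":89}
After op 17 (remove /pz): {"gl":2,"qn":60,"tpp":69,"vt":89}
After op 18 (add /qbc 98): {"gl":2,"qbc":98,"qn":60,"tpp":69,"vt":89}
After op 19 (add /gl 54): {"gl":54,"qbc":98,"qn":60,"tpp":69,"vt":89}
After op 20 (add /aiq 38): {"aiq":38,"gl":54,"qbc":98,"qn":60,"tpp":69,"vt":89}
After op 21 (remove /vt): {"aiq":38,"gl":54,"qbc":98,"qn":60,"tpp":69}
After op 22 (add /p 12): {"aiq":38,"gl":54,"p":12,"qbc":98,"qn":60,"tpp":69}
After op 23 (remove /qn): {"aiq":38,"gl":54,"p":12,"qbc":98,"tpp":69}
Value at /qbc: 98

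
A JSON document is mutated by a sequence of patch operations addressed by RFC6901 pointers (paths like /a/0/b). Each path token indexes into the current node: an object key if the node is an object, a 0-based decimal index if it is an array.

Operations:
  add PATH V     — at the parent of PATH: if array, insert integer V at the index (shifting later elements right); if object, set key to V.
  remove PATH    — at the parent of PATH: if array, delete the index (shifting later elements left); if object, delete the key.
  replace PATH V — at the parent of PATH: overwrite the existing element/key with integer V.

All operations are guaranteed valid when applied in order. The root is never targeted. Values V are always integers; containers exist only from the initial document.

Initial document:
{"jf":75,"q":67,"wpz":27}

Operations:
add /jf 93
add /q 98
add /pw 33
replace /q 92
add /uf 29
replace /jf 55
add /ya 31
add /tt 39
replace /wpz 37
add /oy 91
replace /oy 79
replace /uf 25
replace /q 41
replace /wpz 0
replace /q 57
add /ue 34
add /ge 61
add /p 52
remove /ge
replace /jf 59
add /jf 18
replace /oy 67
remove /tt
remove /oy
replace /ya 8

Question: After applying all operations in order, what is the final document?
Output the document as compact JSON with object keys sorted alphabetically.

Answer: {"jf":18,"p":52,"pw":33,"q":57,"ue":34,"uf":25,"wpz":0,"ya":8}

Derivation:
After op 1 (add /jf 93): {"jf":93,"q":67,"wpz":27}
After op 2 (add /q 98): {"jf":93,"q":98,"wpz":27}
After op 3 (add /pw 33): {"jf":93,"pw":33,"q":98,"wpz":27}
After op 4 (replace /q 92): {"jf":93,"pw":33,"q":92,"wpz":27}
After op 5 (add /uf 29): {"jf":93,"pw":33,"q":92,"uf":29,"wpz":27}
After op 6 (replace /jf 55): {"jf":55,"pw":33,"q":92,"uf":29,"wpz":27}
After op 7 (add /ya 31): {"jf":55,"pw":33,"q":92,"uf":29,"wpz":27,"ya":31}
After op 8 (add /tt 39): {"jf":55,"pw":33,"q":92,"tt":39,"uf":29,"wpz":27,"ya":31}
After op 9 (replace /wpz 37): {"jf":55,"pw":33,"q":92,"tt":39,"uf":29,"wpz":37,"ya":31}
After op 10 (add /oy 91): {"jf":55,"oy":91,"pw":33,"q":92,"tt":39,"uf":29,"wpz":37,"ya":31}
After op 11 (replace /oy 79): {"jf":55,"oy":79,"pw":33,"q":92,"tt":39,"uf":29,"wpz":37,"ya":31}
After op 12 (replace /uf 25): {"jf":55,"oy":79,"pw":33,"q":92,"tt":39,"uf":25,"wpz":37,"ya":31}
After op 13 (replace /q 41): {"jf":55,"oy":79,"pw":33,"q":41,"tt":39,"uf":25,"wpz":37,"ya":31}
After op 14 (replace /wpz 0): {"jf":55,"oy":79,"pw":33,"q":41,"tt":39,"uf":25,"wpz":0,"ya":31}
After op 15 (replace /q 57): {"jf":55,"oy":79,"pw":33,"q":57,"tt":39,"uf":25,"wpz":0,"ya":31}
After op 16 (add /ue 34): {"jf":55,"oy":79,"pw":33,"q":57,"tt":39,"ue":34,"uf":25,"wpz":0,"ya":31}
After op 17 (add /ge 61): {"ge":61,"jf":55,"oy":79,"pw":33,"q":57,"tt":39,"ue":34,"uf":25,"wpz":0,"ya":31}
After op 18 (add /p 52): {"ge":61,"jf":55,"oy":79,"p":52,"pw":33,"q":57,"tt":39,"ue":34,"uf":25,"wpz":0,"ya":31}
After op 19 (remove /ge): {"jf":55,"oy":79,"p":52,"pw":33,"q":57,"tt":39,"ue":34,"uf":25,"wpz":0,"ya":31}
After op 20 (replace /jf 59): {"jf":59,"oy":79,"p":52,"pw":33,"q":57,"tt":39,"ue":34,"uf":25,"wpz":0,"ya":31}
After op 21 (add /jf 18): {"jf":18,"oy":79,"p":52,"pw":33,"q":57,"tt":39,"ue":34,"uf":25,"wpz":0,"ya":31}
After op 22 (replace /oy 67): {"jf":18,"oy":67,"p":52,"pw":33,"q":57,"tt":39,"ue":34,"uf":25,"wpz":0,"ya":31}
After op 23 (remove /tt): {"jf":18,"oy":67,"p":52,"pw":33,"q":57,"ue":34,"uf":25,"wpz":0,"ya":31}
After op 24 (remove /oy): {"jf":18,"p":52,"pw":33,"q":57,"ue":34,"uf":25,"wpz":0,"ya":31}
After op 25 (replace /ya 8): {"jf":18,"p":52,"pw":33,"q":57,"ue":34,"uf":25,"wpz":0,"ya":8}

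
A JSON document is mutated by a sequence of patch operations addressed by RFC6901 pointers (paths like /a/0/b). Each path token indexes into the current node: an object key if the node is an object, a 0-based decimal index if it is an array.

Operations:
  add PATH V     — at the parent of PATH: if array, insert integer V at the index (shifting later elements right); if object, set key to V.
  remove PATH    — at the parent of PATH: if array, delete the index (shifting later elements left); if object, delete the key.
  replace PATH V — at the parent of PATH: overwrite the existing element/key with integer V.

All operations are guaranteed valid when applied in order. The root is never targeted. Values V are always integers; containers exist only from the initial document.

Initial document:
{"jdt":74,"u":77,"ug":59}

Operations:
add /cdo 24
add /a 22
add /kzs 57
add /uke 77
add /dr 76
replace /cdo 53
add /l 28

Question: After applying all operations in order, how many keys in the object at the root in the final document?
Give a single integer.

After op 1 (add /cdo 24): {"cdo":24,"jdt":74,"u":77,"ug":59}
After op 2 (add /a 22): {"a":22,"cdo":24,"jdt":74,"u":77,"ug":59}
After op 3 (add /kzs 57): {"a":22,"cdo":24,"jdt":74,"kzs":57,"u":77,"ug":59}
After op 4 (add /uke 77): {"a":22,"cdo":24,"jdt":74,"kzs":57,"u":77,"ug":59,"uke":77}
After op 5 (add /dr 76): {"a":22,"cdo":24,"dr":76,"jdt":74,"kzs":57,"u":77,"ug":59,"uke":77}
After op 6 (replace /cdo 53): {"a":22,"cdo":53,"dr":76,"jdt":74,"kzs":57,"u":77,"ug":59,"uke":77}
After op 7 (add /l 28): {"a":22,"cdo":53,"dr":76,"jdt":74,"kzs":57,"l":28,"u":77,"ug":59,"uke":77}
Size at the root: 9

Answer: 9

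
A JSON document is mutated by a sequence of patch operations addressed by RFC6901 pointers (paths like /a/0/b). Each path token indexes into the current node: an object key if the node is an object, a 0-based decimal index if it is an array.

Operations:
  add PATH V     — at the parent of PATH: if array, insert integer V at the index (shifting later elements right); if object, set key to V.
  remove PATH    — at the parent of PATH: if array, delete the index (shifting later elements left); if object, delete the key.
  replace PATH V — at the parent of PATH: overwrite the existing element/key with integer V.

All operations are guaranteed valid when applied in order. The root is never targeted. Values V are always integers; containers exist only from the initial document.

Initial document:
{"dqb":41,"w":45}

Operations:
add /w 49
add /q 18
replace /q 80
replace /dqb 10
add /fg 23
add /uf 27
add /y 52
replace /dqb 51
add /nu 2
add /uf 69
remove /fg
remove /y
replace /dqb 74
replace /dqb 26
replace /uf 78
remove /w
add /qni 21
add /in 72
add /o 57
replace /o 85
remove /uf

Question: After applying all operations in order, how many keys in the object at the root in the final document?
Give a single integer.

Answer: 6

Derivation:
After op 1 (add /w 49): {"dqb":41,"w":49}
After op 2 (add /q 18): {"dqb":41,"q":18,"w":49}
After op 3 (replace /q 80): {"dqb":41,"q":80,"w":49}
After op 4 (replace /dqb 10): {"dqb":10,"q":80,"w":49}
After op 5 (add /fg 23): {"dqb":10,"fg":23,"q":80,"w":49}
After op 6 (add /uf 27): {"dqb":10,"fg":23,"q":80,"uf":27,"w":49}
After op 7 (add /y 52): {"dqb":10,"fg":23,"q":80,"uf":27,"w":49,"y":52}
After op 8 (replace /dqb 51): {"dqb":51,"fg":23,"q":80,"uf":27,"w":49,"y":52}
After op 9 (add /nu 2): {"dqb":51,"fg":23,"nu":2,"q":80,"uf":27,"w":49,"y":52}
After op 10 (add /uf 69): {"dqb":51,"fg":23,"nu":2,"q":80,"uf":69,"w":49,"y":52}
After op 11 (remove /fg): {"dqb":51,"nu":2,"q":80,"uf":69,"w":49,"y":52}
After op 12 (remove /y): {"dqb":51,"nu":2,"q":80,"uf":69,"w":49}
After op 13 (replace /dqb 74): {"dqb":74,"nu":2,"q":80,"uf":69,"w":49}
After op 14 (replace /dqb 26): {"dqb":26,"nu":2,"q":80,"uf":69,"w":49}
After op 15 (replace /uf 78): {"dqb":26,"nu":2,"q":80,"uf":78,"w":49}
After op 16 (remove /w): {"dqb":26,"nu":2,"q":80,"uf":78}
After op 17 (add /qni 21): {"dqb":26,"nu":2,"q":80,"qni":21,"uf":78}
After op 18 (add /in 72): {"dqb":26,"in":72,"nu":2,"q":80,"qni":21,"uf":78}
After op 19 (add /o 57): {"dqb":26,"in":72,"nu":2,"o":57,"q":80,"qni":21,"uf":78}
After op 20 (replace /o 85): {"dqb":26,"in":72,"nu":2,"o":85,"q":80,"qni":21,"uf":78}
After op 21 (remove /uf): {"dqb":26,"in":72,"nu":2,"o":85,"q":80,"qni":21}
Size at the root: 6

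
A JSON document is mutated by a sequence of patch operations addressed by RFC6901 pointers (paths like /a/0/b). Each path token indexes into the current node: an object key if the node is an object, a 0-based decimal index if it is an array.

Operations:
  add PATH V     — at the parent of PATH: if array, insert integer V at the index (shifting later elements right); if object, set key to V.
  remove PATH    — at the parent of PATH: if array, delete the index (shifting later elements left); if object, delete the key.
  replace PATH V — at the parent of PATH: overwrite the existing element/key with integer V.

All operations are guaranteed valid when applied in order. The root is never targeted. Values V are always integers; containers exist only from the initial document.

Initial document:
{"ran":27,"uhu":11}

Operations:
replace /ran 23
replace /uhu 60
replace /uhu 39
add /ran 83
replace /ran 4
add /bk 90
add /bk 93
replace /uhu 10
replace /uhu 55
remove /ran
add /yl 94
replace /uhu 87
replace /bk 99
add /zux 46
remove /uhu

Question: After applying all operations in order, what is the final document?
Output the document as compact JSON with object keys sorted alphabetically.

Answer: {"bk":99,"yl":94,"zux":46}

Derivation:
After op 1 (replace /ran 23): {"ran":23,"uhu":11}
After op 2 (replace /uhu 60): {"ran":23,"uhu":60}
After op 3 (replace /uhu 39): {"ran":23,"uhu":39}
After op 4 (add /ran 83): {"ran":83,"uhu":39}
After op 5 (replace /ran 4): {"ran":4,"uhu":39}
After op 6 (add /bk 90): {"bk":90,"ran":4,"uhu":39}
After op 7 (add /bk 93): {"bk":93,"ran":4,"uhu":39}
After op 8 (replace /uhu 10): {"bk":93,"ran":4,"uhu":10}
After op 9 (replace /uhu 55): {"bk":93,"ran":4,"uhu":55}
After op 10 (remove /ran): {"bk":93,"uhu":55}
After op 11 (add /yl 94): {"bk":93,"uhu":55,"yl":94}
After op 12 (replace /uhu 87): {"bk":93,"uhu":87,"yl":94}
After op 13 (replace /bk 99): {"bk":99,"uhu":87,"yl":94}
After op 14 (add /zux 46): {"bk":99,"uhu":87,"yl":94,"zux":46}
After op 15 (remove /uhu): {"bk":99,"yl":94,"zux":46}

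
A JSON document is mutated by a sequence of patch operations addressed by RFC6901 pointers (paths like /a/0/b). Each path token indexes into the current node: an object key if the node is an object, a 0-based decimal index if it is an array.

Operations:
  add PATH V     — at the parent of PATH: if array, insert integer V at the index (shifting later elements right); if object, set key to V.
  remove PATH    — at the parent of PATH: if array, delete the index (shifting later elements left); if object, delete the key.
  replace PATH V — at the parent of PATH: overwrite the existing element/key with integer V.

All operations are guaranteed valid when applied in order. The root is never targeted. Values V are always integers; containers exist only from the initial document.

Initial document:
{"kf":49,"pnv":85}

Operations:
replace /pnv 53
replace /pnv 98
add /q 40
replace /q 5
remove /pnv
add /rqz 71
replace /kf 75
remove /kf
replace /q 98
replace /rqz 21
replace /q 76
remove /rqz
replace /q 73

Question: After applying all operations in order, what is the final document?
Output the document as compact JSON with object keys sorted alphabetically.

After op 1 (replace /pnv 53): {"kf":49,"pnv":53}
After op 2 (replace /pnv 98): {"kf":49,"pnv":98}
After op 3 (add /q 40): {"kf":49,"pnv":98,"q":40}
After op 4 (replace /q 5): {"kf":49,"pnv":98,"q":5}
After op 5 (remove /pnv): {"kf":49,"q":5}
After op 6 (add /rqz 71): {"kf":49,"q":5,"rqz":71}
After op 7 (replace /kf 75): {"kf":75,"q":5,"rqz":71}
After op 8 (remove /kf): {"q":5,"rqz":71}
After op 9 (replace /q 98): {"q":98,"rqz":71}
After op 10 (replace /rqz 21): {"q":98,"rqz":21}
After op 11 (replace /q 76): {"q":76,"rqz":21}
After op 12 (remove /rqz): {"q":76}
After op 13 (replace /q 73): {"q":73}

Answer: {"q":73}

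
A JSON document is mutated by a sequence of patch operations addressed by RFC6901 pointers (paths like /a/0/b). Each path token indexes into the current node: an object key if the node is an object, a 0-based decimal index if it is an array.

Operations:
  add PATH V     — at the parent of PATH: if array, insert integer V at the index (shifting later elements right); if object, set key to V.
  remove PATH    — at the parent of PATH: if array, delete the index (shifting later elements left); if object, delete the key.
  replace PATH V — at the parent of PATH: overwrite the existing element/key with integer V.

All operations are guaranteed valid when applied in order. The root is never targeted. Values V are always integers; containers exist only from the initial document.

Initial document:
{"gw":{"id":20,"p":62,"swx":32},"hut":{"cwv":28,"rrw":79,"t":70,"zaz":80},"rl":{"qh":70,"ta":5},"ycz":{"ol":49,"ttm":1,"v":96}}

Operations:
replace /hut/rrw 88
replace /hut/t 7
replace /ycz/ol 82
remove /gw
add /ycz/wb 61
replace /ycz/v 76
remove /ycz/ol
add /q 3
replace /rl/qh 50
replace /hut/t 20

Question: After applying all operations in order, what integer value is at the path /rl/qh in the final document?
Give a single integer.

Answer: 50

Derivation:
After op 1 (replace /hut/rrw 88): {"gw":{"id":20,"p":62,"swx":32},"hut":{"cwv":28,"rrw":88,"t":70,"zaz":80},"rl":{"qh":70,"ta":5},"ycz":{"ol":49,"ttm":1,"v":96}}
After op 2 (replace /hut/t 7): {"gw":{"id":20,"p":62,"swx":32},"hut":{"cwv":28,"rrw":88,"t":7,"zaz":80},"rl":{"qh":70,"ta":5},"ycz":{"ol":49,"ttm":1,"v":96}}
After op 3 (replace /ycz/ol 82): {"gw":{"id":20,"p":62,"swx":32},"hut":{"cwv":28,"rrw":88,"t":7,"zaz":80},"rl":{"qh":70,"ta":5},"ycz":{"ol":82,"ttm":1,"v":96}}
After op 4 (remove /gw): {"hut":{"cwv":28,"rrw":88,"t":7,"zaz":80},"rl":{"qh":70,"ta":5},"ycz":{"ol":82,"ttm":1,"v":96}}
After op 5 (add /ycz/wb 61): {"hut":{"cwv":28,"rrw":88,"t":7,"zaz":80},"rl":{"qh":70,"ta":5},"ycz":{"ol":82,"ttm":1,"v":96,"wb":61}}
After op 6 (replace /ycz/v 76): {"hut":{"cwv":28,"rrw":88,"t":7,"zaz":80},"rl":{"qh":70,"ta":5},"ycz":{"ol":82,"ttm":1,"v":76,"wb":61}}
After op 7 (remove /ycz/ol): {"hut":{"cwv":28,"rrw":88,"t":7,"zaz":80},"rl":{"qh":70,"ta":5},"ycz":{"ttm":1,"v":76,"wb":61}}
After op 8 (add /q 3): {"hut":{"cwv":28,"rrw":88,"t":7,"zaz":80},"q":3,"rl":{"qh":70,"ta":5},"ycz":{"ttm":1,"v":76,"wb":61}}
After op 9 (replace /rl/qh 50): {"hut":{"cwv":28,"rrw":88,"t":7,"zaz":80},"q":3,"rl":{"qh":50,"ta":5},"ycz":{"ttm":1,"v":76,"wb":61}}
After op 10 (replace /hut/t 20): {"hut":{"cwv":28,"rrw":88,"t":20,"zaz":80},"q":3,"rl":{"qh":50,"ta":5},"ycz":{"ttm":1,"v":76,"wb":61}}
Value at /rl/qh: 50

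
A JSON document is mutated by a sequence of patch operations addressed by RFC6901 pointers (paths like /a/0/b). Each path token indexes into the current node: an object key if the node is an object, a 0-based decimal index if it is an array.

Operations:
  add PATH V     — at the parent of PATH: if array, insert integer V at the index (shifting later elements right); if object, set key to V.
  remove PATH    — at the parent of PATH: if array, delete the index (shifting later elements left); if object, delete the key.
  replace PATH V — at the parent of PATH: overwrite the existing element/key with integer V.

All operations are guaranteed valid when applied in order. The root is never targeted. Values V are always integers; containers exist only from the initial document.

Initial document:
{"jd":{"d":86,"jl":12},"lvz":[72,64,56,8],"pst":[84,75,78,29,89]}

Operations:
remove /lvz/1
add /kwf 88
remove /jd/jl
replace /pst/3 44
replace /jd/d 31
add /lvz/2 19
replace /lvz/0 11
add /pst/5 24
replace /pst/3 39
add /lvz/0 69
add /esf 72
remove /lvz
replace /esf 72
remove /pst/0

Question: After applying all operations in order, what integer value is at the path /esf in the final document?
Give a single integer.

After op 1 (remove /lvz/1): {"jd":{"d":86,"jl":12},"lvz":[72,56,8],"pst":[84,75,78,29,89]}
After op 2 (add /kwf 88): {"jd":{"d":86,"jl":12},"kwf":88,"lvz":[72,56,8],"pst":[84,75,78,29,89]}
After op 3 (remove /jd/jl): {"jd":{"d":86},"kwf":88,"lvz":[72,56,8],"pst":[84,75,78,29,89]}
After op 4 (replace /pst/3 44): {"jd":{"d":86},"kwf":88,"lvz":[72,56,8],"pst":[84,75,78,44,89]}
After op 5 (replace /jd/d 31): {"jd":{"d":31},"kwf":88,"lvz":[72,56,8],"pst":[84,75,78,44,89]}
After op 6 (add /lvz/2 19): {"jd":{"d":31},"kwf":88,"lvz":[72,56,19,8],"pst":[84,75,78,44,89]}
After op 7 (replace /lvz/0 11): {"jd":{"d":31},"kwf":88,"lvz":[11,56,19,8],"pst":[84,75,78,44,89]}
After op 8 (add /pst/5 24): {"jd":{"d":31},"kwf":88,"lvz":[11,56,19,8],"pst":[84,75,78,44,89,24]}
After op 9 (replace /pst/3 39): {"jd":{"d":31},"kwf":88,"lvz":[11,56,19,8],"pst":[84,75,78,39,89,24]}
After op 10 (add /lvz/0 69): {"jd":{"d":31},"kwf":88,"lvz":[69,11,56,19,8],"pst":[84,75,78,39,89,24]}
After op 11 (add /esf 72): {"esf":72,"jd":{"d":31},"kwf":88,"lvz":[69,11,56,19,8],"pst":[84,75,78,39,89,24]}
After op 12 (remove /lvz): {"esf":72,"jd":{"d":31},"kwf":88,"pst":[84,75,78,39,89,24]}
After op 13 (replace /esf 72): {"esf":72,"jd":{"d":31},"kwf":88,"pst":[84,75,78,39,89,24]}
After op 14 (remove /pst/0): {"esf":72,"jd":{"d":31},"kwf":88,"pst":[75,78,39,89,24]}
Value at /esf: 72

Answer: 72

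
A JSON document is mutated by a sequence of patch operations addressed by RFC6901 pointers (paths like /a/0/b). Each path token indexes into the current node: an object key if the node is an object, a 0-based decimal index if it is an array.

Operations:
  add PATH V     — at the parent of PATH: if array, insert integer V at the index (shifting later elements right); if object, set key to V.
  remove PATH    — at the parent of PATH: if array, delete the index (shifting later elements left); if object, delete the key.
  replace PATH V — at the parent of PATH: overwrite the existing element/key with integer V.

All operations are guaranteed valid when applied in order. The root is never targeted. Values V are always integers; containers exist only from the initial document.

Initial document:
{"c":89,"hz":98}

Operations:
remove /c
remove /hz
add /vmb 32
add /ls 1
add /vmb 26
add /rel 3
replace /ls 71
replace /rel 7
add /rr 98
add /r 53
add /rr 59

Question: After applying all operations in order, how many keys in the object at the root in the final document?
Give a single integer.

Answer: 5

Derivation:
After op 1 (remove /c): {"hz":98}
After op 2 (remove /hz): {}
After op 3 (add /vmb 32): {"vmb":32}
After op 4 (add /ls 1): {"ls":1,"vmb":32}
After op 5 (add /vmb 26): {"ls":1,"vmb":26}
After op 6 (add /rel 3): {"ls":1,"rel":3,"vmb":26}
After op 7 (replace /ls 71): {"ls":71,"rel":3,"vmb":26}
After op 8 (replace /rel 7): {"ls":71,"rel":7,"vmb":26}
After op 9 (add /rr 98): {"ls":71,"rel":7,"rr":98,"vmb":26}
After op 10 (add /r 53): {"ls":71,"r":53,"rel":7,"rr":98,"vmb":26}
After op 11 (add /rr 59): {"ls":71,"r":53,"rel":7,"rr":59,"vmb":26}
Size at the root: 5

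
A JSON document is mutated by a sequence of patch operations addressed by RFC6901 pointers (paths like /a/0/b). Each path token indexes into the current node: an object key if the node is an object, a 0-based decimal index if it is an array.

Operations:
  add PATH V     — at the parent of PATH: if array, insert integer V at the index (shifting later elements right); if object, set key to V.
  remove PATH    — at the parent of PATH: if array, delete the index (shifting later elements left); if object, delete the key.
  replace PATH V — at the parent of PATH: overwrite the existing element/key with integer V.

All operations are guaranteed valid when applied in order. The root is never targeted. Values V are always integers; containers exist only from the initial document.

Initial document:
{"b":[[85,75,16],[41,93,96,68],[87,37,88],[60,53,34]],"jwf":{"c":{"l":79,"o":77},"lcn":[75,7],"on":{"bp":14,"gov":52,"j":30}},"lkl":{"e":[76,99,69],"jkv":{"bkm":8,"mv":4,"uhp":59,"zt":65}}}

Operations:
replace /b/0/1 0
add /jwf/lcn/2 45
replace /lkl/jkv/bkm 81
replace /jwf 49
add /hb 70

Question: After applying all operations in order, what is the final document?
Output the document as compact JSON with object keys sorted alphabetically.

After op 1 (replace /b/0/1 0): {"b":[[85,0,16],[41,93,96,68],[87,37,88],[60,53,34]],"jwf":{"c":{"l":79,"o":77},"lcn":[75,7],"on":{"bp":14,"gov":52,"j":30}},"lkl":{"e":[76,99,69],"jkv":{"bkm":8,"mv":4,"uhp":59,"zt":65}}}
After op 2 (add /jwf/lcn/2 45): {"b":[[85,0,16],[41,93,96,68],[87,37,88],[60,53,34]],"jwf":{"c":{"l":79,"o":77},"lcn":[75,7,45],"on":{"bp":14,"gov":52,"j":30}},"lkl":{"e":[76,99,69],"jkv":{"bkm":8,"mv":4,"uhp":59,"zt":65}}}
After op 3 (replace /lkl/jkv/bkm 81): {"b":[[85,0,16],[41,93,96,68],[87,37,88],[60,53,34]],"jwf":{"c":{"l":79,"o":77},"lcn":[75,7,45],"on":{"bp":14,"gov":52,"j":30}},"lkl":{"e":[76,99,69],"jkv":{"bkm":81,"mv":4,"uhp":59,"zt":65}}}
After op 4 (replace /jwf 49): {"b":[[85,0,16],[41,93,96,68],[87,37,88],[60,53,34]],"jwf":49,"lkl":{"e":[76,99,69],"jkv":{"bkm":81,"mv":4,"uhp":59,"zt":65}}}
After op 5 (add /hb 70): {"b":[[85,0,16],[41,93,96,68],[87,37,88],[60,53,34]],"hb":70,"jwf":49,"lkl":{"e":[76,99,69],"jkv":{"bkm":81,"mv":4,"uhp":59,"zt":65}}}

Answer: {"b":[[85,0,16],[41,93,96,68],[87,37,88],[60,53,34]],"hb":70,"jwf":49,"lkl":{"e":[76,99,69],"jkv":{"bkm":81,"mv":4,"uhp":59,"zt":65}}}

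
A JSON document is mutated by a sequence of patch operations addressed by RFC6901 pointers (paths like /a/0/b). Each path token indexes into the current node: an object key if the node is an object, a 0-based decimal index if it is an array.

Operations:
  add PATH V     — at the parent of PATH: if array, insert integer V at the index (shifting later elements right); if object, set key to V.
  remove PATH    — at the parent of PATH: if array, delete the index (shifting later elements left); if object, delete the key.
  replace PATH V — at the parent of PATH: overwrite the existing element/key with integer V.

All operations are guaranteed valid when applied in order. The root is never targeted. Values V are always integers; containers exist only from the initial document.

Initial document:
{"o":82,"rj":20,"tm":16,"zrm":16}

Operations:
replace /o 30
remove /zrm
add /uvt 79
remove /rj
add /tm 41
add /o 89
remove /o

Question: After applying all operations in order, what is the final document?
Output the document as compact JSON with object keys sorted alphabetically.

Answer: {"tm":41,"uvt":79}

Derivation:
After op 1 (replace /o 30): {"o":30,"rj":20,"tm":16,"zrm":16}
After op 2 (remove /zrm): {"o":30,"rj":20,"tm":16}
After op 3 (add /uvt 79): {"o":30,"rj":20,"tm":16,"uvt":79}
After op 4 (remove /rj): {"o":30,"tm":16,"uvt":79}
After op 5 (add /tm 41): {"o":30,"tm":41,"uvt":79}
After op 6 (add /o 89): {"o":89,"tm":41,"uvt":79}
After op 7 (remove /o): {"tm":41,"uvt":79}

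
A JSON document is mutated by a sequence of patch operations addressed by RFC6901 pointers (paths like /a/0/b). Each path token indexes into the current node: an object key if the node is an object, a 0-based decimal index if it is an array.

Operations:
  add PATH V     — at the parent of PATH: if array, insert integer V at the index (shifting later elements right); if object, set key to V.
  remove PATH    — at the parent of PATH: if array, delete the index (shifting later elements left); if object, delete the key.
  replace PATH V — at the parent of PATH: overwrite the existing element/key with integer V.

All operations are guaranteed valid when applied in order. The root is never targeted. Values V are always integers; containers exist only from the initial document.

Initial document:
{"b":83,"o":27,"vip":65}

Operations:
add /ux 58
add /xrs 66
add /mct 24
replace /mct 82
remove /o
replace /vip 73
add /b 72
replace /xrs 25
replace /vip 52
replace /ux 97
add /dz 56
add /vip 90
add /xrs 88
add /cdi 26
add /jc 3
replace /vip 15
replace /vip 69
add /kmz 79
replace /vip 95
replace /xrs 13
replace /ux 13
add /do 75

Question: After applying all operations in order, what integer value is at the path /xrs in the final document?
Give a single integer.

After op 1 (add /ux 58): {"b":83,"o":27,"ux":58,"vip":65}
After op 2 (add /xrs 66): {"b":83,"o":27,"ux":58,"vip":65,"xrs":66}
After op 3 (add /mct 24): {"b":83,"mct":24,"o":27,"ux":58,"vip":65,"xrs":66}
After op 4 (replace /mct 82): {"b":83,"mct":82,"o":27,"ux":58,"vip":65,"xrs":66}
After op 5 (remove /o): {"b":83,"mct":82,"ux":58,"vip":65,"xrs":66}
After op 6 (replace /vip 73): {"b":83,"mct":82,"ux":58,"vip":73,"xrs":66}
After op 7 (add /b 72): {"b":72,"mct":82,"ux":58,"vip":73,"xrs":66}
After op 8 (replace /xrs 25): {"b":72,"mct":82,"ux":58,"vip":73,"xrs":25}
After op 9 (replace /vip 52): {"b":72,"mct":82,"ux":58,"vip":52,"xrs":25}
After op 10 (replace /ux 97): {"b":72,"mct":82,"ux":97,"vip":52,"xrs":25}
After op 11 (add /dz 56): {"b":72,"dz":56,"mct":82,"ux":97,"vip":52,"xrs":25}
After op 12 (add /vip 90): {"b":72,"dz":56,"mct":82,"ux":97,"vip":90,"xrs":25}
After op 13 (add /xrs 88): {"b":72,"dz":56,"mct":82,"ux":97,"vip":90,"xrs":88}
After op 14 (add /cdi 26): {"b":72,"cdi":26,"dz":56,"mct":82,"ux":97,"vip":90,"xrs":88}
After op 15 (add /jc 3): {"b":72,"cdi":26,"dz":56,"jc":3,"mct":82,"ux":97,"vip":90,"xrs":88}
After op 16 (replace /vip 15): {"b":72,"cdi":26,"dz":56,"jc":3,"mct":82,"ux":97,"vip":15,"xrs":88}
After op 17 (replace /vip 69): {"b":72,"cdi":26,"dz":56,"jc":3,"mct":82,"ux":97,"vip":69,"xrs":88}
After op 18 (add /kmz 79): {"b":72,"cdi":26,"dz":56,"jc":3,"kmz":79,"mct":82,"ux":97,"vip":69,"xrs":88}
After op 19 (replace /vip 95): {"b":72,"cdi":26,"dz":56,"jc":3,"kmz":79,"mct":82,"ux":97,"vip":95,"xrs":88}
After op 20 (replace /xrs 13): {"b":72,"cdi":26,"dz":56,"jc":3,"kmz":79,"mct":82,"ux":97,"vip":95,"xrs":13}
After op 21 (replace /ux 13): {"b":72,"cdi":26,"dz":56,"jc":3,"kmz":79,"mct":82,"ux":13,"vip":95,"xrs":13}
After op 22 (add /do 75): {"b":72,"cdi":26,"do":75,"dz":56,"jc":3,"kmz":79,"mct":82,"ux":13,"vip":95,"xrs":13}
Value at /xrs: 13

Answer: 13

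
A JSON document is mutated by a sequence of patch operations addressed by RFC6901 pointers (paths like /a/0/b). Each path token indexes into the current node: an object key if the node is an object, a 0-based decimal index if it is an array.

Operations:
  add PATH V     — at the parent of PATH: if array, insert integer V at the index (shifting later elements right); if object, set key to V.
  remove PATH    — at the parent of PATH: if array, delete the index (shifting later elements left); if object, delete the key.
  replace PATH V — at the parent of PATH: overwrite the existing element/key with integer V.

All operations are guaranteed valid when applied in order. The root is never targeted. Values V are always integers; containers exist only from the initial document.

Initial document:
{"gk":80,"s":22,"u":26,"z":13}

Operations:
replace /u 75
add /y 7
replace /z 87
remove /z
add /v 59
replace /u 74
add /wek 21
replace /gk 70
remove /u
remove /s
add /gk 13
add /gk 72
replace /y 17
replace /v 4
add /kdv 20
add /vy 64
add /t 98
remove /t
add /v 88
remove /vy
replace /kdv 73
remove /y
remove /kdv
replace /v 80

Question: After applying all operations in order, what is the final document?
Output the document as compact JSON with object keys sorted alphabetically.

Answer: {"gk":72,"v":80,"wek":21}

Derivation:
After op 1 (replace /u 75): {"gk":80,"s":22,"u":75,"z":13}
After op 2 (add /y 7): {"gk":80,"s":22,"u":75,"y":7,"z":13}
After op 3 (replace /z 87): {"gk":80,"s":22,"u":75,"y":7,"z":87}
After op 4 (remove /z): {"gk":80,"s":22,"u":75,"y":7}
After op 5 (add /v 59): {"gk":80,"s":22,"u":75,"v":59,"y":7}
After op 6 (replace /u 74): {"gk":80,"s":22,"u":74,"v":59,"y":7}
After op 7 (add /wek 21): {"gk":80,"s":22,"u":74,"v":59,"wek":21,"y":7}
After op 8 (replace /gk 70): {"gk":70,"s":22,"u":74,"v":59,"wek":21,"y":7}
After op 9 (remove /u): {"gk":70,"s":22,"v":59,"wek":21,"y":7}
After op 10 (remove /s): {"gk":70,"v":59,"wek":21,"y":7}
After op 11 (add /gk 13): {"gk":13,"v":59,"wek":21,"y":7}
After op 12 (add /gk 72): {"gk":72,"v":59,"wek":21,"y":7}
After op 13 (replace /y 17): {"gk":72,"v":59,"wek":21,"y":17}
After op 14 (replace /v 4): {"gk":72,"v":4,"wek":21,"y":17}
After op 15 (add /kdv 20): {"gk":72,"kdv":20,"v":4,"wek":21,"y":17}
After op 16 (add /vy 64): {"gk":72,"kdv":20,"v":4,"vy":64,"wek":21,"y":17}
After op 17 (add /t 98): {"gk":72,"kdv":20,"t":98,"v":4,"vy":64,"wek":21,"y":17}
After op 18 (remove /t): {"gk":72,"kdv":20,"v":4,"vy":64,"wek":21,"y":17}
After op 19 (add /v 88): {"gk":72,"kdv":20,"v":88,"vy":64,"wek":21,"y":17}
After op 20 (remove /vy): {"gk":72,"kdv":20,"v":88,"wek":21,"y":17}
After op 21 (replace /kdv 73): {"gk":72,"kdv":73,"v":88,"wek":21,"y":17}
After op 22 (remove /y): {"gk":72,"kdv":73,"v":88,"wek":21}
After op 23 (remove /kdv): {"gk":72,"v":88,"wek":21}
After op 24 (replace /v 80): {"gk":72,"v":80,"wek":21}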